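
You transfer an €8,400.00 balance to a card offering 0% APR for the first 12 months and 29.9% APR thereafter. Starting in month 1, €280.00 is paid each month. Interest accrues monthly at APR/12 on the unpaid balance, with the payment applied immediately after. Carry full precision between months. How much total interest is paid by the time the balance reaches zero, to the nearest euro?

€1,731

Promo months 1–12 at r₀ = 0%/12 = 0; months 13+ at r₁ = 29.9%/12 = 0.0249167.
After month 12 (no interest yet): B = €8,400.00 − 12·€280.00 = €5,040.00.
Then at r₁ with €280.00/mo: n₂ = −ln(1 − r₁·B/P)/ln(1+r₁) ≈ 24.18 → 25 more payments.
Total paid = 36·€280.00 + €51.05 = €10,131.05; interest = €10,131.05 − €8,400.00 = €1,731.05.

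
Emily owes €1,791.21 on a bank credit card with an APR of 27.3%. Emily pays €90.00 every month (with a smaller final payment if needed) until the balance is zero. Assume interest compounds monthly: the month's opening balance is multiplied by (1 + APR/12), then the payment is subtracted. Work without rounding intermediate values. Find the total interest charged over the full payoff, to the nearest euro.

Monthly rate r = 27.3%/12 = 2.275% = 0.02275.
Payoff takes n = ⌈−ln(1 − rB₀/P)/ln(1+r)⌉ = ⌈26.801⌉ = 27 payments; the last is €72.29.
Total paid = 26·€90.00 + €72.29 = €2,412.29.
Total interest = total paid − principal = €2,412.29 − €1,791.21 = €621.08.

€621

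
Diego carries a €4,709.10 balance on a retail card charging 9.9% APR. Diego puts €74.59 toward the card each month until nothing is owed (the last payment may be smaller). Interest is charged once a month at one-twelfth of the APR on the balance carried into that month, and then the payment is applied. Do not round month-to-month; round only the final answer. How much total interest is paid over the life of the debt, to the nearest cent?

Monthly rate r = 9.9%/12 = 0.825% = 0.00825.
Payoff takes n = ⌈−ln(1 − rB₀/P)/ln(1+r)⌉ = ⌈89.548⌉ = 90 payments; the last is €40.93.
Total paid = 89·€74.59 + €40.93 = €6,679.44.
Total interest = total paid − principal = €6,679.44 − €4,709.10 = €1,970.34.

€1,970.34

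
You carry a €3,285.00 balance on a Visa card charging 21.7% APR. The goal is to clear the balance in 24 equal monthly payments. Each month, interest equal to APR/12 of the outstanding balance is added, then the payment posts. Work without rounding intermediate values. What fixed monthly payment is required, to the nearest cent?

Monthly rate r = 21.7%/12 = 1.80833% = 0.0180833.
Level-payment amortization: P = B₀·r / (1 − (1+r)^(−n)) = 3285.00·0.0180833 / (1 − 1.01808^(−24)).
Denominator 1 − (1+r)^(−24) = 0.349570647.
P = 59.4038 / 0.349570647 ≈ 169.93.

€169.93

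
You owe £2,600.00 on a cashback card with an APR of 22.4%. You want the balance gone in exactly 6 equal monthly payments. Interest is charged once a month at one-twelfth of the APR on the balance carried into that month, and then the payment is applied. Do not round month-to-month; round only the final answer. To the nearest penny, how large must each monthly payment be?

Monthly rate r = 22.4%/12 = 1.86667% = 0.0186667.
Level-payment amortization: P = B₀·r / (1 − (1+r)^(−n)) = 2600.00·0.0186667 / (1 − 1.01867^(−6)).
Denominator 1 − (1+r)^(−6) = 0.105032161.
P = 48.5333 / 0.105032161 ≈ 462.08.

£462.08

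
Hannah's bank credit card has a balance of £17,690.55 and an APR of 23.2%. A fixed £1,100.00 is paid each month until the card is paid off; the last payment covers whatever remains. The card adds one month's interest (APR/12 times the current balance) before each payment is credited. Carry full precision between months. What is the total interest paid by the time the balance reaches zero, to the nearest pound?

Monthly rate r = 23.2%/12 = 1.93333% = 0.0193333.
Payoff takes n = ⌈−ln(1 − rB₀/P)/ln(1+r)⌉ = ⌈19.448⌉ = 20 payments; the last is £495.33.
Total paid = 19·£1,100.00 + £495.33 = £21,395.33.
Total interest = total paid − principal = £21,395.33 − £17,690.55 = £3,704.78.

£3,705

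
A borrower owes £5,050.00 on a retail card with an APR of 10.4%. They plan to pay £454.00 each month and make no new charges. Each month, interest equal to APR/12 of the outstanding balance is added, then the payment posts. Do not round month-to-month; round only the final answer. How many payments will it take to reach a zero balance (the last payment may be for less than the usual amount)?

12 payments

Monthly rate r = 10.4%/12 = 0.866667% = 0.00866667.
Recurrence: B ← B·(1+r) − £454.00.
Month 1: interest £43.77; balance after payment £4,639.77.
Month 2: interest £40.21; balance after payment £4,225.98.
Closed form: n = −ln(1 − rB₀/P)/ln(1+r) = −ln(0.9036)/ln(1.00867) ≈ 11.747, so the balance reaches zero during payment 12.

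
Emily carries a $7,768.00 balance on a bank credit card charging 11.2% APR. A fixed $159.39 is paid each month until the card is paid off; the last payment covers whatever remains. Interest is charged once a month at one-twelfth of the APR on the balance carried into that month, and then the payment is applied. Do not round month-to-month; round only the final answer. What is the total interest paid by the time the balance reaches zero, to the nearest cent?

Monthly rate r = 11.2%/12 = 0.933333% = 0.00933333.
Payoff takes n = ⌈−ln(1 − rB₀/P)/ln(1+r)⌉ = ⌈65.309⌉ = 66 payments; the last is $49.46.
Total paid = 65·$159.39 + $49.46 = $10,409.81.
Total interest = total paid − principal = $10,409.81 − $7,768.00 = $2,641.81.

$2,641.81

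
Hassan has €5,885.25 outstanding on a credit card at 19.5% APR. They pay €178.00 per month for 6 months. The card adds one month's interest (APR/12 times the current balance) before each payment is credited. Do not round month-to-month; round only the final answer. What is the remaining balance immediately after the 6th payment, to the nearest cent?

€5,370.55

Monthly rate r = 19.5%/12 = 1.625% = 0.01625.
Each month: B ← B·(1+r) − €178.00.
Month 1: interest €95.64; balance after payment €5,802.89.
Month 2: interest €94.30; balance after payment €5,719.18.
Month 3: interest €92.94; balance after payment €5,634.12.
Month 4: interest €91.55; balance after payment €5,547.67.
Month 5: interest €90.15; balance after payment €5,459.82.
Month 6: interest €88.72; balance after payment €5,370.55.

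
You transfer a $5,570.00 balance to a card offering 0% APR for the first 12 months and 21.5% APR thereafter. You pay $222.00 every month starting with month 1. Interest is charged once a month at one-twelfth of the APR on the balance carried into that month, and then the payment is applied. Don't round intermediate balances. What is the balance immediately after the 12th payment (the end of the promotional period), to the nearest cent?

Promo months 1–12 at r₀ = 0%/12 = 0; months 13+ at r₁ = 21.5%/12 = 0.0179167.
After month 12 (no interest yet): B = $5,570.00 − 12·$222.00 = $2,906.00.

$2,906.00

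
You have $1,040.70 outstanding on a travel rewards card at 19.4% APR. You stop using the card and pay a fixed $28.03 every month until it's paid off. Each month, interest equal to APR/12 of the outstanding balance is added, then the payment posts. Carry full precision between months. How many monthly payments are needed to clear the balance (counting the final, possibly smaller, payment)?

Monthly rate r = 19.4%/12 = 1.61667% = 0.0161667.
Recurrence: B ← B·(1+r) − $28.03.
Month 1: interest $16.82; balance after payment $1,029.49.
Month 2: interest $16.64; balance after payment $1,018.11.
Closed form: n = −ln(1 − rB₀/P)/ln(1+r) = −ln(0.39976)/ln(1.01617) ≈ 57.172, so the balance reaches zero during payment 58.

58 payments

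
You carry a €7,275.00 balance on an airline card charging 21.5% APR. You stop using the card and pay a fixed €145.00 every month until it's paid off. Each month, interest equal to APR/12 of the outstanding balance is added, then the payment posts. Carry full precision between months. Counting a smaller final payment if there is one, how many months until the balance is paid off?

Monthly rate r = 21.5%/12 = 1.79167% = 0.0179167.
Recurrence: B ← B·(1+r) − €145.00.
Month 1: interest €130.34; balance after payment €7,260.34.
Month 2: interest €130.08; balance after payment €7,245.42.
Closed form: n = −ln(1 − rB₀/P)/ln(1+r) = −ln(0.10108)/ln(1.01792) ≈ 129.061, so the balance reaches zero during payment 130.

130 months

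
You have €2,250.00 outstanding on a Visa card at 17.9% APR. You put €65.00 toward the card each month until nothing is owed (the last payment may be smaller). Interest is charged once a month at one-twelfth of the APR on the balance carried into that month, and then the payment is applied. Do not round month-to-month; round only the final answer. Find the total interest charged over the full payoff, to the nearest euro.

€939

Monthly rate r = 17.9%/12 = 1.49167% = 0.0149167.
Payoff takes n = ⌈−ln(1 − rB₀/P)/ln(1+r)⌉ = ⌈49.059⌉ = 50 payments; the last is €3.83.
Total paid = 49·€65.00 + €3.83 = €3,188.83.
Total interest = total paid − principal = €3,188.83 − €2,250.00 = €938.83.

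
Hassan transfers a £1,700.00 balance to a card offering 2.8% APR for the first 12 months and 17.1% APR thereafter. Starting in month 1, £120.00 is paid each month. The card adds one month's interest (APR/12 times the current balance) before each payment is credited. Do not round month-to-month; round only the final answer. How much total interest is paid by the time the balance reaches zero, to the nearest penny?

£36.99

Promo months 1–12 at r₀ = 2.8%/12 = 0.00233333; months 13+ at r₁ = 17.1%/12 = 0.01425.
After month 12: iterate B ← B·(1+r₀) − £120.00 for 12 months → £289.59.
Then at r₁ with £120.00/mo: n₂ = −ln(1 − r₁·B/P)/ln(1+r₁) ≈ 2.47 → 3 more payments.
Total paid = 14·£120.00 + £56.99 = £1,736.99; interest = £1,736.99 − £1,700.00 = £36.99.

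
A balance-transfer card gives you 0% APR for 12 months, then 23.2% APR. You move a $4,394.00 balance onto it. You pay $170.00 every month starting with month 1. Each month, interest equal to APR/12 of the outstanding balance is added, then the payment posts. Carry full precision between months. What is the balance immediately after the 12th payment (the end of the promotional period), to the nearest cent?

Promo months 1–12 at r₀ = 0%/12 = 0; months 13+ at r₁ = 23.2%/12 = 0.0193333.
After month 12 (no interest yet): B = $4,394.00 − 12·$170.00 = $2,354.00.

$2,354.00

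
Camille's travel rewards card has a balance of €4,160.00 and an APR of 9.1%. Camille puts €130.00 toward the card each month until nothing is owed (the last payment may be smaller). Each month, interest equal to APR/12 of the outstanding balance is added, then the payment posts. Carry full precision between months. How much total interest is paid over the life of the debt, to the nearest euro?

€623

Monthly rate r = 9.1%/12 = 0.758333% = 0.00758333.
Payoff takes n = ⌈−ln(1 − rB₀/P)/ln(1+r)⌉ = ⌈36.792⌉ = 37 payments; the last is €103.01.
Total paid = 36·€130.00 + €103.01 = €4,783.01.
Total interest = total paid − principal = €4,783.01 − €4,160.00 = €623.01.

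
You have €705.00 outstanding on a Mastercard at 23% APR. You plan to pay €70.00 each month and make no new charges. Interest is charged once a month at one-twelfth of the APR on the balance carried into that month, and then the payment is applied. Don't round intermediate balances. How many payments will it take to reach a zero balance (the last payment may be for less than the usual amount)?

12 payments

Monthly rate r = 23%/12 = 1.91667% = 0.0191667.
Recurrence: B ← B·(1+r) − €70.00.
Month 1: interest €13.51; balance after payment €648.51.
Month 2: interest €12.43; balance after payment €590.94.
Closed form: n = −ln(1 − rB₀/P)/ln(1+r) = −ln(0.80696)/ln(1.01917) ≈ 11.297, so the balance reaches zero during payment 12.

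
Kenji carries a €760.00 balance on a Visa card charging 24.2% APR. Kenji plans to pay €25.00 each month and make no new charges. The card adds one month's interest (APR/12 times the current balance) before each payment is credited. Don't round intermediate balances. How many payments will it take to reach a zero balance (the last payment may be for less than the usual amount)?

Monthly rate r = 24.2%/12 = 2.01667% = 0.0201667.
Recurrence: B ← B·(1+r) − €25.00.
Month 1: interest €15.33; balance after payment €750.33.
Month 2: interest €15.13; balance after payment €740.46.
Closed form: n = −ln(1 − rB₀/P)/ln(1+r) = −ln(0.38693)/ln(1.02017) ≈ 47.556, so the balance reaches zero during payment 48.

48 payments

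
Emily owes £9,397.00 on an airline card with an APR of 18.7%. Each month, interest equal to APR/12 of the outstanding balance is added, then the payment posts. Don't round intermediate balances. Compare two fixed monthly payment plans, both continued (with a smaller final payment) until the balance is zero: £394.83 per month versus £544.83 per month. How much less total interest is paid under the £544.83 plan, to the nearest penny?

£803.18

Monthly rate r = 18.7%/12 = 1.55833% = 0.0155833.
At £394.83/mo: n = ⌈−ln(1 − rB₀/P)/ln(1+r)⌉ = 30 payments (last £383.34); total interest = total paid − £9,397.00 = £2,436.41.
At £544.83/mo: 21 payments (last £133.63); total interest £1,633.23.
Interest saved = £2,436.41 − £1,633.23 = £803.18.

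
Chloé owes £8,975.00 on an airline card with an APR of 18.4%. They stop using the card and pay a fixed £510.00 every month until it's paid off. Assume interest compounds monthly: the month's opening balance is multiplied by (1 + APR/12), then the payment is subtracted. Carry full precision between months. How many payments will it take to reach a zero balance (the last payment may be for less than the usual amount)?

Monthly rate r = 18.4%/12 = 1.53333% = 0.0153333.
Recurrence: B ← B·(1+r) − £510.00.
Month 1: interest £137.62; balance after payment £8,602.62.
Month 2: interest £131.91; balance after payment £8,224.52.
Closed form: n = −ln(1 − rB₀/P)/ln(1+r) = −ln(0.73016)/ln(1.01533) ≈ 20.667, so the balance reaches zero during payment 21.

21 payments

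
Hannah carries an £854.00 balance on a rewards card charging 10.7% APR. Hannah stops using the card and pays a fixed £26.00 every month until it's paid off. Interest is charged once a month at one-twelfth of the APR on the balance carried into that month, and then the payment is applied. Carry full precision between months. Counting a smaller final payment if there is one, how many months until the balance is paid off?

Monthly rate r = 10.7%/12 = 0.891667% = 0.00891667.
Recurrence: B ← B·(1+r) − £26.00.
Month 1: interest £7.61; balance after payment £835.61.
Month 2: interest £7.45; balance after payment £817.07.
Closed form: n = −ln(1 − rB₀/P)/ln(1+r) = −ln(0.70712)/ln(1.00892) ≈ 39.039, so the balance reaches zero during payment 40.

40 payments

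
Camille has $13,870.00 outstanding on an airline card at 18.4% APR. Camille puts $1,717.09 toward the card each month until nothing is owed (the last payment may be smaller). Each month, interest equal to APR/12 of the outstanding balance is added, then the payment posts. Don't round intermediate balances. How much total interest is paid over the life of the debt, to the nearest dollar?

Monthly rate r = 18.4%/12 = 1.53333% = 0.0153333.
Payoff takes n = ⌈−ln(1 − rB₀/P)/ln(1+r)⌉ = ⌈8.689⌉ = 9 payments; the last is $1,186.50.
Total paid = 8·$1,717.09 + $1,186.50 = $14,923.22.
Total interest = total paid − principal = $14,923.22 − $13,870.00 = $1,053.22.

$1,053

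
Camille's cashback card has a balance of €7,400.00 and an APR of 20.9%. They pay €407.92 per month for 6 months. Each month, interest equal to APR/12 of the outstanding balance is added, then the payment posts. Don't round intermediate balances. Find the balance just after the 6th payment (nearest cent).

€5,651.17

Monthly rate r = 20.9%/12 = 1.74167% = 0.0174167.
Each month: B ← B·(1+r) − €407.92.
Month 1: interest €128.88; balance after payment €7,120.96.
Month 2: interest €124.02; balance after payment €6,837.07.
Month 3: interest €119.08; balance after payment €6,548.23.
Month 4: interest €114.05; balance after payment €6,254.35.
Month 5: interest €108.93; balance after payment €5,955.36.
Month 6: interest €103.72; balance after payment €5,651.17.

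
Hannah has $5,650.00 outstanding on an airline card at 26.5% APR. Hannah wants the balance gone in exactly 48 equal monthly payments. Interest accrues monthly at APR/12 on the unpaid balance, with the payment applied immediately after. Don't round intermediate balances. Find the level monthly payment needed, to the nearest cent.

Monthly rate r = 26.5%/12 = 2.20833% = 0.0220833.
Level-payment amortization: P = B₀·r / (1 − (1+r)^(−n)) = 5650.00·0.0220833 / (1 − 1.02208^(−48)).
Denominator 1 − (1+r)^(−48) = 0.649524803.
P = 124.771 / 0.649524803 ≈ 192.10.

$192.10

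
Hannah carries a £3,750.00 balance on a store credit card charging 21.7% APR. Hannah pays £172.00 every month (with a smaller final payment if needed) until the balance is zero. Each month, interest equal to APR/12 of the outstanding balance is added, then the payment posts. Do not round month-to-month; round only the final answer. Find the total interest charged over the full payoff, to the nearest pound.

£1,061

Monthly rate r = 21.7%/12 = 1.80833% = 0.0180833.
Payoff takes n = ⌈−ln(1 − rB₀/P)/ln(1+r)⌉ = ⌈27.972⌉ = 28 payments; the last is £167.17.
Total paid = 27·£172.00 + £167.17 = £4,811.17.
Total interest = total paid − principal = £4,811.17 − £3,750.00 = £1,061.17.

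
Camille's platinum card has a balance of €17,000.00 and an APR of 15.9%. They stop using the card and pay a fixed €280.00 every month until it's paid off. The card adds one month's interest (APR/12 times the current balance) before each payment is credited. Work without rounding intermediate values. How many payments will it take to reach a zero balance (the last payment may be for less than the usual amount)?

Monthly rate r = 15.9%/12 = 1.325% = 0.01325.
Recurrence: B ← B·(1+r) − €280.00.
Month 1: interest €225.25; balance after payment €16,945.25.
Month 2: interest €224.52; balance after payment €16,889.77.
Closed form: n = −ln(1 − rB₀/P)/ln(1+r) = −ln(0.19554)/ln(1.01325) ≈ 123.985, so the balance reaches zero during payment 124.

124 payments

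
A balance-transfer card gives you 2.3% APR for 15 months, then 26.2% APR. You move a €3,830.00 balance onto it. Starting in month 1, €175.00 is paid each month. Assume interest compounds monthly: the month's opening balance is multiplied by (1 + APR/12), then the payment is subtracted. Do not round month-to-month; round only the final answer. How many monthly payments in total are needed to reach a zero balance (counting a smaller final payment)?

Promo months 1–15 at r₀ = 2.3%/12 = 0.00191667; months 16+ at r₁ = 26.2%/12 = 0.0218333.
After month 15: iterate B ← B·(1+r₀) − €175.00 for 15 months → €1,281.09.
Then at r₁ with €175.00/mo: n₂ = −ln(1 − r₁·B/P)/ln(1+r₁) ≈ 8.06 → 9 more payments.

24 months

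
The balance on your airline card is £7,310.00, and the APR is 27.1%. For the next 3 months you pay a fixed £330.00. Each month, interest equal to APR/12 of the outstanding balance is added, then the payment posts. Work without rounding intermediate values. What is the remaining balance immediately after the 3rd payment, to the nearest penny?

£6,804.00

Monthly rate r = 27.1%/12 = 2.25833% = 0.0225833.
Each month: B ← B·(1+r) − £330.00.
Month 1: interest £165.08; balance after payment £7,145.08.
Month 2: interest £161.36; balance after payment £6,976.44.
Month 3: interest £157.55; balance after payment £6,804.00.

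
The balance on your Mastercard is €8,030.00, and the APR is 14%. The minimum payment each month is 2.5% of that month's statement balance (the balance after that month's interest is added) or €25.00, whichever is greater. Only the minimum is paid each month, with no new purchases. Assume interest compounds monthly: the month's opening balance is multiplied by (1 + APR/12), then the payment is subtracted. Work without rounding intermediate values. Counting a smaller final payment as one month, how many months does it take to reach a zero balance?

207 months

Monthly rate r = 14%/12 = 1.16667% = 0.0116667.
While 2.5% of the post-interest balance exceeds €25.00, each month B ← (B·(1+r))·(1 − 0.025), i.e. B shrinks by the factor (1+r)·0.975 = 0.98638.
This holds for months 1–153. Entering month 154 the balance is €984.35; 2.5% of the post-interest balance is now below €25.00, so the flat €25.00 minimum applies from here.
From month 154 a fixed €25.00 at rate r clears €984.35 in 54 more payments. Total: 153 + 54 = 207 months.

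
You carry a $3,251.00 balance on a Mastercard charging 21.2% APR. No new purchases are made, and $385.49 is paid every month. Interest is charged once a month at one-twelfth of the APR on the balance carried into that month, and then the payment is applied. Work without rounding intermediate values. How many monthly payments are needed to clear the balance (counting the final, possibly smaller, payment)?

10 months

Monthly rate r = 21.2%/12 = 1.76667% = 0.0176667.
Recurrence: B ← B·(1+r) − $385.49.
Month 1: interest $57.43; balance after payment $2,922.94.
Month 2: interest $51.64; balance after payment $2,589.09.
Closed form: n = −ln(1 − rB₀/P)/ln(1+r) = −ln(0.85101)/ln(1.01767) ≈ 9.212, so the balance reaches zero during payment 10.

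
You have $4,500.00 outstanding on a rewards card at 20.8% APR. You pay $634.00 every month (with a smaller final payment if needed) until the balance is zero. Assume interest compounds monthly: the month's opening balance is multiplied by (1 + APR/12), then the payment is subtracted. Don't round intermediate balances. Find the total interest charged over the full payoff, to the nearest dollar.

Monthly rate r = 20.8%/12 = 1.73333% = 0.0173333.
Payoff takes n = ⌈−ln(1 − rB₀/P)/ln(1+r)⌉ = ⌈7.639⌉ = 8 payments; the last is $406.59.
Total paid = 7·$634.00 + $406.59 = $4,844.59.
Total interest = total paid − principal = $4,844.59 − $4,500.00 = $344.59.

$345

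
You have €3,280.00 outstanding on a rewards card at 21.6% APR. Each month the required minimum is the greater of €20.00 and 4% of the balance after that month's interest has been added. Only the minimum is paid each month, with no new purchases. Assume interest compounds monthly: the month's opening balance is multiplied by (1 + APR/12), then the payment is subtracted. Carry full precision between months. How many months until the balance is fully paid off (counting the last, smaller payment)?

Monthly rate r = 21.6%/12 = 1.8% = 0.018.
While 4% of the post-interest balance exceeds €20.00, each month B ← (B·(1+r))·(1 − 0.04), i.e. B shrinks by the factor (1+r)·0.96 = 0.97728.
This holds for months 1–83. Entering month 84 the balance is €486.91; 4% of the post-interest balance is now below €20.00, so the flat €20.00 minimum applies from here.
From month 84 a fixed €20.00 at rate r clears €486.91 in 33 more payments. Total: 83 + 33 = 116 months.

116 months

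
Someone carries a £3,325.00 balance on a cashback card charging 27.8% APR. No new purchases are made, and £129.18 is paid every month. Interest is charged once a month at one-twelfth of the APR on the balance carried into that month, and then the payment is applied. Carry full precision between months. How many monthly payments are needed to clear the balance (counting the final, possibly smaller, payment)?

40 months

Monthly rate r = 27.8%/12 = 2.31667% = 0.0231667.
Recurrence: B ← B·(1+r) − £129.18.
Month 1: interest £77.03; balance after payment £3,272.85.
Month 2: interest £75.82; balance after payment £3,219.49.
Closed form: n = −ln(1 − rB₀/P)/ln(1+r) = −ln(0.40371)/ln(1.02317) ≈ 39.606, so the balance reaches zero during payment 40.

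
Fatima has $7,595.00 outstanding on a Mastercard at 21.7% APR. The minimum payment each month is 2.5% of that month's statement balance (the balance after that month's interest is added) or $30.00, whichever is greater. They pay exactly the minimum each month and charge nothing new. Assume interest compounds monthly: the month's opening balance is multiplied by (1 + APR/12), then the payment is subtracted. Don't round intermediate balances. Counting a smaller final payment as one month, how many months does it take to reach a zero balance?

Monthly rate r = 21.7%/12 = 1.80833% = 0.0180833.
While 2.5% of the post-interest balance exceeds $30.00, each month B ← (B·(1+r))·(1 − 0.025), i.e. B shrinks by the factor (1+r)·0.975 = 0.99263.
This holds for months 1–252. Entering month 253 the balance is $1,177.85; 2.5% of the post-interest balance is now below $30.00, so the flat $30.00 minimum applies from here.
From month 253 a fixed $30.00 at rate r clears $1,177.85 in 70 more payments. Total: 252 + 70 = 322 months.

322 months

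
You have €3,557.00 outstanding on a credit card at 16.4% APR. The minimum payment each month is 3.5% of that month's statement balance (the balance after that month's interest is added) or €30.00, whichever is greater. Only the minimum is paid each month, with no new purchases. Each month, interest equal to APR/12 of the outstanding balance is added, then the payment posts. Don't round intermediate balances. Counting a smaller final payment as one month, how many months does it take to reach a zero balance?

Monthly rate r = 16.4%/12 = 1.36667% = 0.0136667.
While 3.5% of the post-interest balance exceeds €30.00, each month B ← (B·(1+r))·(1 − 0.035), i.e. B shrinks by the factor (1+r)·0.965 = 0.97819.
This holds for months 1–66. Entering month 67 the balance is €829.79; 3.5% of the post-interest balance is now below €30.00, so the flat €30.00 minimum applies from here.
From month 67 a fixed €30.00 at rate r clears €829.79 in 35 more payments. Total: 66 + 35 = 101 months.

101 months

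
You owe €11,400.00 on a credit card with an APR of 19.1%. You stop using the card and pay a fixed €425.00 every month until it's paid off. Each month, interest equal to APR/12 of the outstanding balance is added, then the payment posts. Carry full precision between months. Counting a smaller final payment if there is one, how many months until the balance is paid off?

Monthly rate r = 19.1%/12 = 1.59167% = 0.0159167.
Recurrence: B ← B·(1+r) − €425.00.
Month 1: interest €181.45; balance after payment €11,156.45.
Month 2: interest €177.57; balance after payment €10,909.02.
Closed form: n = −ln(1 − rB₀/P)/ln(1+r) = −ln(0.57306)/ln(1.01592) ≈ 35.258, so the balance reaches zero during payment 36.

36 months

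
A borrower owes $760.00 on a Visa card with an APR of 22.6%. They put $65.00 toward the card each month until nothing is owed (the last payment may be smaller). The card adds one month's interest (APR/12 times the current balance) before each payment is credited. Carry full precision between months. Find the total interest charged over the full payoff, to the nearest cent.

$106.62

Monthly rate r = 22.6%/12 = 1.88333% = 0.0188333.
Payoff takes n = ⌈−ln(1 − rB₀/P)/ln(1+r)⌉ = ⌈13.331⌉ = 14 payments; the last is $21.62.
Total paid = 13·$65.00 + $21.62 = $866.62.
Total interest = total paid − principal = $866.62 − $760.00 = $106.62.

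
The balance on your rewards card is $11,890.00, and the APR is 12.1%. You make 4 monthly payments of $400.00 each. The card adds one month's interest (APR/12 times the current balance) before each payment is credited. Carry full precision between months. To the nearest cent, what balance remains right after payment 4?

Monthly rate r = 12.1%/12 = 1.00833% = 0.0100833.
Each month: B ← B·(1+r) − $400.00.
Month 1: interest $119.89; balance after payment $11,609.89.
Month 2: interest $117.07; balance after payment $11,326.96.
Month 3: interest $114.21; balance after payment $11,041.17.
Month 4: interest $111.33; balance after payment $10,752.50.

$10,752.50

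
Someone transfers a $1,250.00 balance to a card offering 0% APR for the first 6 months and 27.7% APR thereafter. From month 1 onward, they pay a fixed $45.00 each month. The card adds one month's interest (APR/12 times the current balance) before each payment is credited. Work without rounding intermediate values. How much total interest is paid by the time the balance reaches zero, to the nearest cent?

$397.61

Promo months 1–6 at r₀ = 0%/12 = 0; months 7+ at r₁ = 27.7%/12 = 0.0230833.
After month 6 (no interest yet): B = $1,250.00 − 6·$45.00 = $980.00.
Then at r₁ with $45.00/mo: n₂ = −ln(1 − r₁·B/P)/ln(1+r₁) ≈ 30.61 → 31 more payments.
Total paid = 36·$45.00 + $27.61 = $1,647.61; interest = $1,647.61 − $1,250.00 = $397.61.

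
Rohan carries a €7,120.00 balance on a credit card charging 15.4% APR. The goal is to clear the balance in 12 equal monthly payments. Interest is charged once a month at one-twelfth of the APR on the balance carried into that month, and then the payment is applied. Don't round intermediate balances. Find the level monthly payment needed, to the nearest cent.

Monthly rate r = 15.4%/12 = 1.28333% = 0.0128333.
Level-payment amortization: P = B₀·r / (1 − (1+r)^(−n)) = 7120.00·0.0128333 / (1 − 1.01283^(−12)).
Denominator 1 − (1+r)^(−12) = 0.141887618.
P = 91.3733 / 0.141887618 ≈ 643.98.

€643.98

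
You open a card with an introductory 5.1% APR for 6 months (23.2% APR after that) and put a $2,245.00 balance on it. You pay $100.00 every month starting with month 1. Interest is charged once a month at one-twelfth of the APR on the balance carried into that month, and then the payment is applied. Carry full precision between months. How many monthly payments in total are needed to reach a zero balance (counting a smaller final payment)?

Promo months 1–6 at r₀ = 5.1%/12 = 0.00425; months 7+ at r₁ = 23.2%/12 = 0.0193333.
After month 6: iterate B ← B·(1+r₀) − $100.00 for 6 months → $1,696.45.
Then at r₁ with $100.00/mo: n₂ = −ln(1 − r₁·B/P)/ln(1+r₁) ≈ 20.76 → 21 more payments.

27 payments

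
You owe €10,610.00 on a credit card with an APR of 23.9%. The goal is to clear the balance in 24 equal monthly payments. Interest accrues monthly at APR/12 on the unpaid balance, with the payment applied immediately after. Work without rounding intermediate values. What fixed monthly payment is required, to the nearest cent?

€560.43

Monthly rate r = 23.9%/12 = 1.99167% = 0.0199167.
Level-payment amortization: P = B₀·r / (1 − (1+r)^(−n)) = 10610.00·0.0199167 / (1 − 1.01992^(−24)).
Denominator 1 − (1+r)^(−24) = 0.377058204.
P = 211.316 / 0.377058204 ≈ 560.43.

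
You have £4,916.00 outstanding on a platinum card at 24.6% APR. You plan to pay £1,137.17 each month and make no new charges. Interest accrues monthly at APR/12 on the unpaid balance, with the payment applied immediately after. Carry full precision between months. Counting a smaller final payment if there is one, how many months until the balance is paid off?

Monthly rate r = 24.6%/12 = 2.05% = 0.0205.
Recurrence: B ← B·(1+r) − £1,137.17.
Month 1: interest £100.78; balance after payment £3,879.61.
Month 2: interest £79.53; balance after payment £2,821.97.
Month 3: interest £57.85; balance after payment £1,742.65.
Month 4: interest £35.72; balance after payment £641.20.
Month 5: interest £13.14; balance after payment £0.00.

5 payments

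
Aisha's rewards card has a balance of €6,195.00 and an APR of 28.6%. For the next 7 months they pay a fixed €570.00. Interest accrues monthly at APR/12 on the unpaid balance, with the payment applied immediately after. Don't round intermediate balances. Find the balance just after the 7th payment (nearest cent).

Monthly rate r = 28.6%/12 = 2.38333% = 0.0238333.
Each month: B ← B·(1+r) − €570.00.
Month 1: interest €147.65; balance after payment €5,772.65.
Month 2: interest €137.58; balance after payment €5,340.23.
Month 3: interest €127.28; balance after payment €4,897.50.
Month 4: interest €116.72; balance after payment €4,444.23.
Month 5: interest €105.92; balance after payment €3,980.15.
Month 6: interest €94.86; balance after payment €3,505.01.
Month 7: interest €83.54; balance after payment €3,018.55.

€3,018.55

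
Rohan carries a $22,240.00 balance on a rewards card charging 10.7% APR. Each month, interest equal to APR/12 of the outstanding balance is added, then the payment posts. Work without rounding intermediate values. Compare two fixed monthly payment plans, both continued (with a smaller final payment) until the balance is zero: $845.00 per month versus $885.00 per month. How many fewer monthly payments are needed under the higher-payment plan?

Monthly rate r = 10.7%/12 = 0.891667% = 0.00891667.
At $845.00/mo: n = ⌈−ln(1 − rB₀/P)/ln(1+r)⌉ = 31 payments (last $109.89); total interest = total paid − $22,240.00 = $3,219.89.
At $885.00/mo: 29 payments (last $513.36); total interest $3,053.36.
Payments saved = 31 − 29 = 2.

2 fewer payments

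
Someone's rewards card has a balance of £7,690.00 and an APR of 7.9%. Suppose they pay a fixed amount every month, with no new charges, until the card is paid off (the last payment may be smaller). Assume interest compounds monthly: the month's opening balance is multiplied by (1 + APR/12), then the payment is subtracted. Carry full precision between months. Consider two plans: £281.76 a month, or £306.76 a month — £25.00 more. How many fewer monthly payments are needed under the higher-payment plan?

3 fewer payments

Monthly rate r = 7.9%/12 = 0.658333% = 0.00658333.
At £281.76/mo: n = ⌈−ln(1 − rB₀/P)/ln(1+r)⌉ = 31 payments (last £51.86); total interest = total paid − £7,690.00 = £814.66.
At £306.76/mo: 28 payments (last £149.70); total interest £742.22.
Payments saved = 31 − 28 = 3.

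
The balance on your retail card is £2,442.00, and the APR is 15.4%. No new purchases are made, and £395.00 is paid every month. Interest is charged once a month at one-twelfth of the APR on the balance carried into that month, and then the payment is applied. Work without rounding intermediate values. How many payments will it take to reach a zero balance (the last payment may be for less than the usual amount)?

7 months

Monthly rate r = 15.4%/12 = 1.28333% = 0.0128333.
Recurrence: B ← B·(1+r) − £395.00.
Month 1: interest £31.34; balance after payment £2,078.34.
Month 2: interest £26.67; balance after payment £1,710.01.
Closed form: n = −ln(1 − rB₀/P)/ln(1+r) = −ln(0.92066)/ln(1.01283) ≈ 6.483, so the balance reaches zero during payment 7.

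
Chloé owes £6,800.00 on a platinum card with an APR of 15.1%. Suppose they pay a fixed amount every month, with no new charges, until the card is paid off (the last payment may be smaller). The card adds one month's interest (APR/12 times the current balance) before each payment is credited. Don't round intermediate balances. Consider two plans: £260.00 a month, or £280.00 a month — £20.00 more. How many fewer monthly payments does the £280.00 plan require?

Monthly rate r = 15.1%/12 = 1.25833% = 0.0125833.
At £260.00/mo: n = ⌈−ln(1 − rB₀/P)/ln(1+r)⌉ = 32 payments (last £239.01); total interest = total paid − £6,800.00 = £1,499.01.
At £280.00/mo: 30 payments (last £46.38); total interest £1,366.38.
Payments saved = 32 − 30 = 2.

2 fewer payments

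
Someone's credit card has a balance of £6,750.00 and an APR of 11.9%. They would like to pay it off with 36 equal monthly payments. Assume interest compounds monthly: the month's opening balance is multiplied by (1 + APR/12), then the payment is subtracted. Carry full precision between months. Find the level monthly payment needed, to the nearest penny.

Monthly rate r = 11.9%/12 = 0.991667% = 0.00991667.
Level-payment amortization: P = B₀·r / (1 − (1+r)^(−n)) = 6750.00·0.00991667 / (1 − 1.00992^(−36)).
Denominator 1 − (1+r)^(−36) = 0.298995864.
P = 66.9375 / 0.298995864 ≈ 223.87.

£223.87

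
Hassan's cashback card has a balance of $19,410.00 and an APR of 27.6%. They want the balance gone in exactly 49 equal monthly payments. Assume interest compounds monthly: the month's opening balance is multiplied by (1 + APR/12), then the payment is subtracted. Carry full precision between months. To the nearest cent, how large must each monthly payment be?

Monthly rate r = 27.6%/12 = 2.3% = 0.023.
Level-payment amortization: P = B₀·r / (1 − (1+r)^(−n)) = 19410.00·0.023 / (1 − 1.023^(−49)).
Denominator 1 − (1+r)^(−49) = 0.671833724.
P = 446.43 / 0.671833724 ≈ 664.49.

$664.49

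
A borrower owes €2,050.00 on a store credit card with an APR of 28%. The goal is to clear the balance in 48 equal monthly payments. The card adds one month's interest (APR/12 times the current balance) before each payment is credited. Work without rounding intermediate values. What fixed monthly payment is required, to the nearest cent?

€71.45

Monthly rate r = 28%/12 = 2.33333% = 0.0233333.
Level-payment amortization: P = B₀·r / (1 − (1+r)^(−n)) = 2050.00·0.0233333 / (1 − 1.02333^(−48)).
Denominator 1 − (1+r)^(−48) = 0.669494871.
P = 47.8333 / 0.669494871 ≈ 71.45.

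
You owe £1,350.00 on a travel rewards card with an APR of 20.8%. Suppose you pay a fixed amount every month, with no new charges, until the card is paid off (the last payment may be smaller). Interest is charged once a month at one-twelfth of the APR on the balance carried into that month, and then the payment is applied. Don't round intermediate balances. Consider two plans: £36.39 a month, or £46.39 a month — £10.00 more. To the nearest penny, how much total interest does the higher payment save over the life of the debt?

Monthly rate r = 20.8%/12 = 1.73333% = 0.0173333.
At £36.39/mo: n = ⌈−ln(1 − rB₀/P)/ln(1+r)⌉ = 60 payments (last £34.34); total interest = total paid − £1,350.00 = £831.35.
At £46.39/mo: 41 payments (last £39.55); total interest £545.15.
Interest saved = £831.35 − £545.15 = £286.20.

£286.20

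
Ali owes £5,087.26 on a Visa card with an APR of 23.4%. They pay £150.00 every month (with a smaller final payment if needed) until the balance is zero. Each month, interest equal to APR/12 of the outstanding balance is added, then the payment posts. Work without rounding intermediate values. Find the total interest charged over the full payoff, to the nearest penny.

£3,322.78

Monthly rate r = 23.4%/12 = 1.95% = 0.0195.
Payoff takes n = ⌈−ln(1 − rB₀/P)/ln(1+r)⌉ = ⌈56.066⌉ = 57 payments; the last is £10.04.
Total paid = 56·£150.00 + £10.04 = £8,410.04.
Total interest = total paid − principal = £8,410.04 − £5,087.26 = £3,322.78.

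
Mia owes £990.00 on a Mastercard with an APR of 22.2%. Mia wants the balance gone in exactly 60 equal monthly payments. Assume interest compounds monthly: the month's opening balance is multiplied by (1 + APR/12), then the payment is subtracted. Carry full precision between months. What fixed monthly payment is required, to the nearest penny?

£27.46

Monthly rate r = 22.2%/12 = 1.85% = 0.0185.
Level-payment amortization: P = B₀·r / (1 − (1+r)^(−n)) = 990.00·0.0185 / (1 − 1.0185^(−60)).
Denominator 1 − (1+r)^(−60) = 0.667081446.
P = 18.315 / 0.667081446 ≈ 27.46.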